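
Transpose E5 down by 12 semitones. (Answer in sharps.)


Let's work it out.
E5: chromatic position 4 in octave 5 → absolute = 5×12 + 4 = 64
Transpose down 12: 64 - 12 = 52
52 = 4×12 + 4 → E in octave 4
Result = E4


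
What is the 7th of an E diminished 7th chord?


Working:
Diminished 7th chord = root + minor 3rd + diminished 5th + diminished 7th
Seventh chords stack in thirds, so the letter names are E-G-B-D
Root: E
Minor 3rd above E: G
Diminished 5th above E: Bb
Diminished 7th above E: Db
The 7th = Db


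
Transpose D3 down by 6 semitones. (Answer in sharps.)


Working:
D3: chromatic position 2 in octave 3 → absolute = 3×12 + 2 = 38
Transpose down 6: 38 - 6 = 32
32 = 2×12 + 8 → G# in octave 2
Result = G#2


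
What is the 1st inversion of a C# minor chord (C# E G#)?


Step by step:
Root position: C# E G#
1st inversion: move root up an octave
Bass note: E
Notes (bottom to top) = E G# C#


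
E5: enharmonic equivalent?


Working:
Enharmonic notes sound the same pitch but are spelled with different letter names
E and Fb name the same pitch class
= Fb5


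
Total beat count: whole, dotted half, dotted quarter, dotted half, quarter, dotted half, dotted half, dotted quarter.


Beat values:
  whole = 4 beats
  dotted half = 3 beats
  dotted quarter = 1.5 beats
  dotted half = 3 beats
  quarter = 1 beat
  dotted half = 3 beats
  dotted half = 3 beats
  dotted quarter = 1.5 beats
Sum = 4 + 3 + 1.5 + 3 + 1 + 3 + 3 + 1.5
= 20 beats


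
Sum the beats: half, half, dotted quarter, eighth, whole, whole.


Reasoning:
Beat values:
  half = 2 beats
  half = 2 beats
  dotted quarter = 1.5 beats
  eighth = 0.5 beats
  whole = 4 beats
  whole = 4 beats
Sum = 2 + 2 + 1.5 + 0.5 + 4 + 4
= 14 beats


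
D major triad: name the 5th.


Major triad = root + major 3rd (4 semitones) + perfect 5th (7 semitones)
A triad on D stacks thirds, so the chord tones use letter names D-F-A
Root: D
Major 3rd above D: F#
Perfect 5th above D: A
The 5th = A


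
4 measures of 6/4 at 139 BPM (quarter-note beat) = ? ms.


Step by step:
Quarter-note beat duration = 60000 / 139 ms
Beats per measure (6/4) = 6
One measure = 6 × 60000 / 139 = 360000 / 139 ms
4 measures = 4 × 360000 / 139 = 1440000 / 139
= 10359.7 ms


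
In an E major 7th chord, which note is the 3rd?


Reasoning:
Major 7th chord = root + major 3rd + perfect 5th + major 7th
Seventh chords stack in thirds, so the letter names are E-G-B-D
Root: E
Major 3rd above E: G#
Perfect 5th above E: B
Major 7th above E: D#
The 3rd = G#


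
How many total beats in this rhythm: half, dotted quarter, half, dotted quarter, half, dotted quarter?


Solution.
Beat values:
  half = 2 beats
  dotted quarter = 1.5 beats
  half = 2 beats
  dotted quarter = 1.5 beats
  half = 2 beats
  dotted quarter = 1.5 beats
Sum = 2 + 1.5 + 2 + 1.5 + 2 + 1.5
= 10.5 beats


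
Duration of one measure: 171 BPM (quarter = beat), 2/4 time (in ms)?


Quarter-note beat duration = 60000 / 171 ms
Beats per measure (2/4) = 2
One measure = 2 × 60000 / 171 = 120000 / 171 ms
= 701.8 ms


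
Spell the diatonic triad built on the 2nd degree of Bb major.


Working:
Bb major scale: Bb C D Eb F G A
Diatonic triad on degree 2 stacks scale notes 2, 4, 6: C Eb G
C→Eb = 3 semitones; C→G = 7 semitones → minor triad
= C Eb G (minor)


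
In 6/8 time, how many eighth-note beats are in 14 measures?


Let's work it out.
Time signature 6/8: the bottom number 8 means the eighth note gets one count
The top number 6 means 6 eighth-note beats per measure
Total = 6 × 14 measures
= 84 eighth-note beats


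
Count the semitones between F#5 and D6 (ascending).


Step by step:
Absolute semitone position = octave×12 + chromatic position
F#5: 5×12 + 6 = 66
D6: 6×12 + 2 = 74
Difference = 74 - 66 = 8
= 8 semitones


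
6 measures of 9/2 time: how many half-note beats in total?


Let's work it out.
Time signature 9/2: the bottom number 2 means the half note gets one count
The top number 9 means 9 half-note beats per measure
Total = 9 × 6 measures
= 54 half-note beats


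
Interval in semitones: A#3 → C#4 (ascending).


Solution.
Absolute semitone position = octave×12 + chromatic position
A#3: 3×12 + 10 = 46
C#4: 4×12 + 1 = 49
Difference = 49 - 46 = 3
= 3 semitones


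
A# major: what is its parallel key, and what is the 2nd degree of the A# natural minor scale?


Working:
Parallel keys share the same tonic but differ in mode
A# major → parallel is A# minor
A# natural minor scale: A# B# C# D# E# F# G#
= A# minor; 2nd degree = B#


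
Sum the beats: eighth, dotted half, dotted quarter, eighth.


Beat values:
  eighth = 0.5 beats
  dotted half = 3 beats
  dotted quarter = 1.5 beats
  eighth = 0.5 beats
Sum = 0.5 + 3 + 1.5 + 0.5
= 5.5 beats


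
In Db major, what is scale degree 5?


Major scale pattern: W-W-H-W-W-W-H (2-2-1-2-2-2-1 semitones)
Starting from Db:
  Db + 2 semitones → Eb
  Eb + 2 semitones → F
  F + 1 semitone → Gb
  Gb + 2 semitones → Ab
  Ab + 2 semitones → Bb
  Bb + 2 semitones → C
  C + 1 semitone → Db
Scale: Db Eb F Gb Ab Bb C
Degree 5 = Ab


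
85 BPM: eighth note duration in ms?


One quarter-note beat = 60000 / BPM = 60000 / 85 ms
Eighth note = 1/2 × quarter note
Duration = 1/2 × 60000 / 85 = 30000 / 85
= 352.9 ms


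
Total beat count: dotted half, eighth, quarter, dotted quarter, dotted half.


Solution.
Beat values:
  dotted half = 3 beats
  eighth = 0.5 beats
  quarter = 1 beat
  dotted quarter = 1.5 beats
  dotted half = 3 beats
Sum = 3 + 0.5 + 1 + 1.5 + 3
= 9 beats


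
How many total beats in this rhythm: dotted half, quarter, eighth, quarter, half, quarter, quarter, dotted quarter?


Let's work it out.
Beat values:
  dotted half = 3 beats
  quarter = 1 beat
  eighth = 0.5 beats
  quarter = 1 beat
  half = 2 beats
  quarter = 1 beat
  quarter = 1 beat
  dotted quarter = 1.5 beats
Sum = 3 + 1 + 0.5 + 1 + 2 + 1 + 1 + 1.5
= 11 beats


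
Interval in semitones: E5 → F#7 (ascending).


Solution.
Absolute semitone position = octave×12 + chromatic position
E5: 5×12 + 4 = 64
F#7: 7×12 + 6 = 90
Difference = 90 - 64 = 26
= 26 semitones


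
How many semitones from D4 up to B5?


Absolute semitone position = octave×12 + chromatic position
D4: 4×12 + 2 = 50
B5: 5×12 + 11 = 71
Difference = 71 - 50 = 21
= 21 semitones


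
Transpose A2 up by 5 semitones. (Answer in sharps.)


Let's work it out.
A2: chromatic position 9 in octave 2 → absolute = 2×12 + 9 = 33
Transpose up 5: 33 + 5 = 38
38 = 3×12 + 2 → D in octave 3
Result = D3


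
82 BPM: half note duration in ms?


One quarter-note beat = 60000 / BPM = 60000 / 82 ms
Half note = 2 × quarter note
Duration = 2 × 60000 / 82 = 120000 / 82
= 1463.4 ms


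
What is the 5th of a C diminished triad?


Working:
Diminished triad = root + minor 3rd (3 semitones) + diminished 5th (6 semitones)
A triad on C stacks thirds, so the chord tones use letter names C-E-G
Root: C
Minor 3rd above C: Eb
Diminished 5th above C: Gb
The 5th = Gb


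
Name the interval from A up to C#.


Step by step:
Letter names: A → C spans 3 letter names → a 3rd
Semitones: A → C# = 4 half-steps
A 3rd of 4 semitones is a major 3rd
= major 3rd


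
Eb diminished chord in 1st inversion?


Let's work it out.
Root position: Eb Gb Bbb
1st inversion: move root up an octave
Bass note: Gb
Notes (bottom to top) = Gb Bbb Eb


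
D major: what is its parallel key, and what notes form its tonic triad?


Working:
Parallel keys share the same tonic but differ in mode
D major → parallel is D minor
Tonic triad of D minor = D F A
= D minor; triad = D F A


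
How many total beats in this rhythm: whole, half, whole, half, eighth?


Solution.
Beat values:
  whole = 4 beats
  half = 2 beats
  whole = 4 beats
  half = 2 beats
  eighth = 0.5 beats
Sum = 4 + 2 + 4 + 2 + 0.5
= 12.5 beats


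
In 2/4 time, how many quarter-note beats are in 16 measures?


Time signature 2/4: the bottom number 4 means the quarter note gets one count
The top number 2 means 2 quarter-note beats per measure
Total = 2 × 16 measures
= 32 quarter-note beats


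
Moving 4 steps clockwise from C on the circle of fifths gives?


Solution.
Each clockwise step on the circle of fifths moves up a perfect 5th
From C: C → G → D → A → E
= E


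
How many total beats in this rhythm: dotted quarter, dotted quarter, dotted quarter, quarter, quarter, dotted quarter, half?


Step by step:
Beat values:
  dotted quarter = 1.5 beats
  dotted quarter = 1.5 beats
  dotted quarter = 1.5 beats
  quarter = 1 beat
  quarter = 1 beat
  dotted quarter = 1.5 beats
  half = 2 beats
Sum = 1.5 + 1.5 + 1.5 + 1 + 1 + 1.5 + 2
= 10 beats


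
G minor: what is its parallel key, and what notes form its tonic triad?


Let's work it out.
Parallel keys share the same tonic but differ in mode
G minor → parallel is G major
Tonic triad of G major = G B D
= G major; triad = G B D


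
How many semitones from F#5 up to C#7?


Step by step:
Absolute semitone position = octave×12 + chromatic position
F#5: 5×12 + 6 = 66
C#7: 7×12 + 1 = 85
Difference = 85 - 66 = 19
= 19 semitones


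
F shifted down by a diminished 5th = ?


Step by step:
diminished 5th: 5 letter names, 6 semitones
Letter: F - 4 → B
Pitch: F - 6 semitones, spelled as a B → B
= B


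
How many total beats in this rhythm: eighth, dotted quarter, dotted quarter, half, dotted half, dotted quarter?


Beat values:
  eighth = 0.5 beats
  dotted quarter = 1.5 beats
  dotted quarter = 1.5 beats
  half = 2 beats
  dotted half = 3 beats
  dotted quarter = 1.5 beats
Sum = 0.5 + 1.5 + 1.5 + 2 + 3 + 1.5
= 10 beats


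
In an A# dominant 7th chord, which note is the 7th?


Dominant 7th chord = root + major 3rd + perfect 5th + minor 7th
Seventh chords stack in thirds, so the letter names are A-C-E-G
Root: A#
Major 3rd above A#: C##
Perfect 5th above A#: E#
Minor 7th above A#: G#
The 7th = G#


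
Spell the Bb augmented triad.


Let's work it out.
Augmented triad = root + major 3rd (4 semitones) + augmented 5th (8 semitones)
A triad on Bb stacks thirds, so the chord tones use letter names B-D-F
Root: Bb
Major 3rd above Bb: D
Augmented 5th above Bb: F#
Chord = Bb D F#


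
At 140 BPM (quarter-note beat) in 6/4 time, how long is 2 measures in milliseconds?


Step by step:
Quarter-note beat duration = 60000 / 140 ms
Beats per measure (6/4) = 6
One measure = 6 × 60000 / 140 = 360000 / 140 ms
2 measures = 2 × 360000 / 140 = 720000 / 140
= 5142.9 ms


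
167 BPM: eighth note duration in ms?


Step by step:
One quarter-note beat = 60000 / BPM = 60000 / 167 ms
Eighth note = 1/2 × quarter note
Duration = 1/2 × 60000 / 167 = 30000 / 167
= 179.6 ms


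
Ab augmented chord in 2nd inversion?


Root position: Ab C E
2nd inversion: move root and 3rd up an octave
Bass note: E
Notes (bottom to top) = E Ab C


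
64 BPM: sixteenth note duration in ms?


One quarter-note beat = 60000 / BPM = 60000 / 64 ms
Sixteenth note = 1/4 × quarter note
Duration = 1/4 × 60000 / 64 = 15000 / 64
= 234.4 ms


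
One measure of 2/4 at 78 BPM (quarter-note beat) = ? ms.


Quarter-note beat duration = 60000 / 78 ms
Beats per measure (2/4) = 2
One measure = 2 × 60000 / 78 = 120000 / 78 ms
= 1538.5 ms


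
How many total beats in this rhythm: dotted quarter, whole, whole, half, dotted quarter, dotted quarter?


Beat values:
  dotted quarter = 1.5 beats
  whole = 4 beats
  whole = 4 beats
  half = 2 beats
  dotted quarter = 1.5 beats
  dotted quarter = 1.5 beats
Sum = 1.5 + 4 + 4 + 2 + 1.5 + 1.5
= 14.5 beats


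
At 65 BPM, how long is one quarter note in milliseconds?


Let's work it out.
One quarter-note beat = 60000 / BPM = 60000 / 65 ms
Duration = 60000 / 65
= 923.1 ms


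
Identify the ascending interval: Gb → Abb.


Working:
Letter names: G → A spans 2 letter names → a 2nd
Semitones: Gb → Abb = 1 half-step
A 2nd of 1 semitone is a minor 2nd
= minor 2nd


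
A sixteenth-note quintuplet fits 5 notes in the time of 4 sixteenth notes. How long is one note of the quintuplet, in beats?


Solution.
Quintuplet: 5 notes occupy the space of 4 sixteenth notes
Space = 4 × 1/4 = 1 beat
Each quintuplet note = 1 / 5 = 1/5 beats
= 1/5 beats


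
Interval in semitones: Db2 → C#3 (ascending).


Step by step:
Absolute semitone position = octave×12 + chromatic position
Db2: 2×12 + 1 = 25
C#3: 3×12 + 1 = 37
Difference = 37 - 25 = 12
= 12 semitones


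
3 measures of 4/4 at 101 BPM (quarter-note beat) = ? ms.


Step by step:
Quarter-note beat duration = 60000 / 101 ms
Beats per measure (4/4) = 4
One measure = 4 × 60000 / 101 = 240000 / 101 ms
3 measures = 3 × 240000 / 101 = 720000 / 101
= 7128.7 ms


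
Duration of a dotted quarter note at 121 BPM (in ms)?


Step by step:
One quarter-note beat = 60000 / BPM = 60000 / 121 ms
Dotted quarter note = 3/2 × quarter note
Duration = 3/2 × 60000 / 121 = 90000 / 121
= 743.8 ms


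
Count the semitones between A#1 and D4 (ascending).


Step by step:
Absolute semitone position = octave×12 + chromatic position
A#1: 1×12 + 10 = 22
D4: 4×12 + 2 = 50
Difference = 50 - 22 = 28
= 28 semitones


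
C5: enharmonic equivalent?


Step by step:
Enharmonic notes sound the same pitch but are spelled with different letter names
C and Dbb name the same pitch class
= Dbb5


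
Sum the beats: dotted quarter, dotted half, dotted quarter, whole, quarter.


Solution.
Beat values:
  dotted quarter = 1.5 beats
  dotted half = 3 beats
  dotted quarter = 1.5 beats
  whole = 4 beats
  quarter = 1 beat
Sum = 1.5 + 3 + 1.5 + 4 + 1
= 11 beats


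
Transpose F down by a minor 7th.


minor 7th: 7 letter names, 10 semitones
Letter: F - 6 → G
Pitch: F - 10 semitones, spelled as a G → G
= G


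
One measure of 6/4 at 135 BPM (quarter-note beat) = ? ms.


Let's work it out.
Quarter-note beat duration = 60000 / 135 ms
Beats per measure (6/4) = 6
One measure = 6 × 60000 / 135 = 360000 / 135 ms
= 2666.7 ms


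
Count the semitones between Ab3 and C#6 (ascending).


Step by step:
Absolute semitone position = octave×12 + chromatic position
Ab3: 3×12 + 8 = 44
C#6: 6×12 + 1 = 73
Difference = 73 - 44 = 29
= 29 semitones


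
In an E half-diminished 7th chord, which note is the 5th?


Reasoning:
Half-diminished 7th chord = root + minor 3rd + diminished 5th + minor 7th
Seventh chords stack in thirds, so the letter names are E-G-B-D
Root: E
Minor 3rd above E: G
Diminished 5th above E: Bb
Minor 7th above E: D
The 5th = Bb


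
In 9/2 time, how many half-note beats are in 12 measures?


Step by step:
Time signature 9/2: the bottom number 2 means the half note gets one count
The top number 9 means 9 half-note beats per measure
Total = 9 × 12 measures
= 108 half-note beats


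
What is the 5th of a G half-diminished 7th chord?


Half-diminished 7th chord = root + minor 3rd + diminished 5th + minor 7th
Seventh chords stack in thirds, so the letter names are G-B-D-F
Root: G
Minor 3rd above G: Bb
Diminished 5th above G: Db
Minor 7th above G: F
The 5th = Db


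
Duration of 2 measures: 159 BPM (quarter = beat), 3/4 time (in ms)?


Reasoning:
Quarter-note beat duration = 60000 / 159 ms
Beats per measure (3/4) = 3
One measure = 3 × 60000 / 159 = 180000 / 159 ms
2 measures = 2 × 180000 / 159 = 360000 / 159
= 2264.2 ms


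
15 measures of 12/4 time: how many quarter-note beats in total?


Let's work it out.
Time signature 12/4: the bottom number 4 means the quarter note gets one count
The top number 12 means 12 quarter-note beats per measure
Total = 12 × 15 measures
= 180 quarter-note beats


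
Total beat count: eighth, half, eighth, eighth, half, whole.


Beat values:
  eighth = 0.5 beats
  half = 2 beats
  eighth = 0.5 beats
  eighth = 0.5 beats
  half = 2 beats
  whole = 4 beats
Sum = 0.5 + 2 + 0.5 + 0.5 + 2 + 4
= 9.5 beats


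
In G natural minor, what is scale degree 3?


Reasoning:
Natural minor scale pattern: W-H-W-W-H-W-W (2-1-2-2-1-2-2 semitones)
Starting from G:
  G + 2 semitones → A
  A + 1 semitone → Bb
  Bb + 2 semitones → C
  C + 2 semitones → D
  D + 1 semitone → Eb
  Eb + 2 semitones → F
  F + 2 semitones → G
Scale: G A Bb C D Eb F
Degree 3 = Bb


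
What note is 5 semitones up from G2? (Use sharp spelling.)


Step by step:
G2: chromatic position 7 in octave 2 → absolute = 2×12 + 7 = 31
Transpose up 5: 31 + 5 = 36
36 = 3×12 + 0 → C in octave 3
Result = C3


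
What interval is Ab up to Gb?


Solution.
Letter names: A → G spans 7 letter names → a 7th
Semitones: Ab → Gb = 10 half-steps
A 7th of 10 semitones is a minor 7th
= minor 7th


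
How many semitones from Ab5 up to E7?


Solution.
Absolute semitone position = octave×12 + chromatic position
Ab5: 5×12 + 8 = 68
E7: 7×12 + 4 = 88
Difference = 88 - 68 = 20
= 20 semitones


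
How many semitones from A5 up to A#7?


Let's work it out.
Absolute semitone position = octave×12 + chromatic position
A5: 5×12 + 9 = 69
A#7: 7×12 + 10 = 94
Difference = 94 - 69 = 25
= 25 semitones


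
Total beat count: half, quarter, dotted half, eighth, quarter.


Let's work it out.
Beat values:
  half = 2 beats
  quarter = 1 beat
  dotted half = 3 beats
  eighth = 0.5 beats
  quarter = 1 beat
Sum = 2 + 1 + 3 + 0.5 + 1
= 7.5 beats


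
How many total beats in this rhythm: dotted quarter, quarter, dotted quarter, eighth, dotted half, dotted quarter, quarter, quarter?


Step by step:
Beat values:
  dotted quarter = 1.5 beats
  quarter = 1 beat
  dotted quarter = 1.5 beats
  eighth = 0.5 beats
  dotted half = 3 beats
  dotted quarter = 1.5 beats
  quarter = 1 beat
  quarter = 1 beat
Sum = 1.5 + 1 + 1.5 + 0.5 + 3 + 1.5 + 1 + 1
= 11 beats


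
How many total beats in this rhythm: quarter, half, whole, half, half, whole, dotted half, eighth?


Solution.
Beat values:
  quarter = 1 beat
  half = 2 beats
  whole = 4 beats
  half = 2 beats
  half = 2 beats
  whole = 4 beats
  dotted half = 3 beats
  eighth = 0.5 beats
Sum = 1 + 2 + 4 + 2 + 2 + 4 + 3 + 0.5
= 18.5 beats


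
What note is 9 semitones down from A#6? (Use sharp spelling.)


A#6: chromatic position 10 in octave 6 → absolute = 6×12 + 10 = 82
Transpose down 9: 82 - 9 = 73
73 = 6×12 + 1 → C# in octave 6
Result = C#6


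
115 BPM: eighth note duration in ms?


Reasoning:
One quarter-note beat = 60000 / BPM = 60000 / 115 ms
Eighth note = 1/2 × quarter note
Duration = 1/2 × 60000 / 115 = 30000 / 115
= 260.9 ms


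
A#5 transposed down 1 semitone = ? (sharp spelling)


Working:
A#5: chromatic position 10 in octave 5 → absolute = 5×12 + 10 = 70
Transpose down 1: 70 - 1 = 69
69 = 5×12 + 9 → A in octave 5
Result = A5


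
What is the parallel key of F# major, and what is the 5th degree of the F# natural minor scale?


Step by step:
Parallel keys share the same tonic but differ in mode
F# major → parallel is F# minor
F# natural minor scale: F# G# A B C# D E
= F# minor; 5th degree = C#


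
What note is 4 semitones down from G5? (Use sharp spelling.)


G5: chromatic position 7 in octave 5 → absolute = 5×12 + 7 = 67
Transpose down 4: 67 - 4 = 63
63 = 5×12 + 3 → D# in octave 5
Result = D#5


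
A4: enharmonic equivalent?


Step by step:
Enharmonic notes sound the same pitch but are spelled with different letter names
A and G## name the same pitch class
= G##4


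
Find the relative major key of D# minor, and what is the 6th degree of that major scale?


The relative major shares the key signature and is a minor 3rd above the minor tonic
A minor 3rd above D# is F#
→ relative major of D# minor is F# major
F# major scale: F# G# A# B C# D# E#
= F# major; 6th degree = D#


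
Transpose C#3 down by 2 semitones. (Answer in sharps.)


C#3: chromatic position 1 in octave 3 → absolute = 3×12 + 1 = 37
Transpose down 2: 37 - 2 = 35
35 = 2×12 + 11 → B in octave 2
Result = B2


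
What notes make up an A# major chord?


Major triad = root + major 3rd (4 semitones) + perfect 5th (7 semitones)
A triad on A# stacks thirds, so the chord tones use letter names A-C-E
Root: A#
Major 3rd above A#: C##
Perfect 5th above A#: E#
Chord = A# C## E#


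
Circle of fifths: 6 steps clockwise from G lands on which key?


Each clockwise step on the circle of fifths moves up a perfect 5th
From G: G → D → A → E → B → F#/Gb → Db
= Db


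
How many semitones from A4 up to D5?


Reasoning:
Absolute semitone position = octave×12 + chromatic position
A4: 4×12 + 9 = 57
D5: 5×12 + 2 = 62
Difference = 62 - 57 = 5
= 5 semitones


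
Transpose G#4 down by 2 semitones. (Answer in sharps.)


Reasoning:
G#4: chromatic position 8 in octave 4 → absolute = 4×12 + 8 = 56
Transpose down 2: 56 - 2 = 54
54 = 4×12 + 6 → F# in octave 4
Result = F#4


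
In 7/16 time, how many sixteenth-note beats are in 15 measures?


Let's work it out.
Time signature 7/16: the bottom number 16 means the sixteenth note gets one count
The top number 7 means 7 sixteenth-note beats per measure
Total = 7 × 15 measures
= 105 sixteenth-note beats


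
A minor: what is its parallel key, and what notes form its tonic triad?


Step by step:
Parallel keys share the same tonic but differ in mode
A minor → parallel is A major
Tonic triad of A major = A C# E
= A major; triad = A C# E


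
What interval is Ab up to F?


Letter names: A → F spans 6 letter names → a 6th
Semitones: Ab → F = 9 half-steps
A 6th of 9 semitones is a major 6th
= major 6th


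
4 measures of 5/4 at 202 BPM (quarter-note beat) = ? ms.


Working:
Quarter-note beat duration = 60000 / 202 ms
Beats per measure (5/4) = 5
One measure = 5 × 60000 / 202 = 300000 / 202 ms
4 measures = 4 × 300000 / 202 = 1200000 / 202
= 5940.6 ms


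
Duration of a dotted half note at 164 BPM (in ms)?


Reasoning:
One quarter-note beat = 60000 / BPM = 60000 / 164 ms
Dotted half note = 3 × quarter note
Duration = 3 × 60000 / 164 = 180000 / 164
= 1097.6 ms


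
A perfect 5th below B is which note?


Reasoning:
A 5th spans 5 letter names, so from B we land on E
A perfect 5th = 7 semitones below B
Spell E at that pitch: E
= E


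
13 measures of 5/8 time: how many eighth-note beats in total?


Time signature 5/8: the bottom number 8 means the eighth note gets one count
The top number 5 means 5 eighth-note beats per measure
Total = 5 × 13 measures
= 65 eighth-note beats


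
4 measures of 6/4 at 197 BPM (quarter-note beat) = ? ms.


Working:
Quarter-note beat duration = 60000 / 197 ms
Beats per measure (6/4) = 6
One measure = 6 × 60000 / 197 = 360000 / 197 ms
4 measures = 4 × 360000 / 197 = 1440000 / 197
= 7309.6 ms


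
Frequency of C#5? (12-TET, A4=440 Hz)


f = 440 × 2^(n/12) where n = semitones from A4
C#5: 4 semitones from A4
f = 440 × 2^(4/12)
f = 554.37 Hz


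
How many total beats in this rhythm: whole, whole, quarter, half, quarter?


Reasoning:
Beat values:
  whole = 4 beats
  whole = 4 beats
  quarter = 1 beat
  half = 2 beats
  quarter = 1 beat
Sum = 4 + 4 + 1 + 2 + 1
= 12 beats


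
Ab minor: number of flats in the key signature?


Step by step:
Flat minor keys: A(0), D(1), G(2), C(3), F(4), Bb(5), Eb(6), Ab(7)
Ab minor has 7 flats
Order of flats: Bb Eb Ab Db Gb Cb Fb → first 7: Bb, Eb, Ab, Db, Gb, Cb, Fb
= 7 flats


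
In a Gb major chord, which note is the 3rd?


Let's work it out.
Major triad = root + major 3rd (4 semitones) + perfect 5th (7 semitones)
A triad on Gb stacks thirds, so the chord tones use letter names G-B-D
Root: Gb
Major 3rd above Gb: Bb
Perfect 5th above Gb: Db
The 3rd = Bb


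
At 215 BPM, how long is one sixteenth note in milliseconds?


Step by step:
One quarter-note beat = 60000 / BPM = 60000 / 215 ms
Sixteenth note = 1/4 × quarter note
Duration = 1/4 × 60000 / 215 = 15000 / 215
= 69.8 ms


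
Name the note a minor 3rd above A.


Reasoning:
A 3rd spans 3 letter names, so from A we land on C
A minor 3rd = 3 semitones above A
Spell C at that pitch: C
= C


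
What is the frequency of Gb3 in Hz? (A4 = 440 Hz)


Let's work it out.
f = 440 × 2^(n/12) where n = semitones from A4
Gb3: -15 semitones from A4
f = 440 × 2^(-15/12)
f = 185.00 Hz


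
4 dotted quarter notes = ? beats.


Reasoning:
Base quarter note = 1 beat
Dot 1 adds half the previous value: +1/2
One dotted quarter = 1 + 1/2 = 3/2
4 of them = 4 × 3/2 = 6
= 6 beats


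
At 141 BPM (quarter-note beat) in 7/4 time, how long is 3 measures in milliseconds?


Quarter-note beat duration = 60000 / 141 ms
Beats per measure (7/4) = 7
One measure = 7 × 60000 / 141 = 420000 / 141 ms
3 measures = 3 × 420000 / 141 = 1260000 / 141
= 8936.2 ms


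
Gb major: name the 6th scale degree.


Major scale pattern: W-W-H-W-W-W-H (2-2-1-2-2-2-1 semitones)
Starting from Gb:
  Gb + 2 semitones → Ab
  Ab + 2 semitones → Bb
  Bb + 1 semitone → Cb
  Cb + 2 semitones → Db
  Db + 2 semitones → Eb
  Eb + 2 semitones → F
  F + 1 semitone → Gb
Scale: Gb Ab Bb Cb Db Eb F
Degree 6 = Eb


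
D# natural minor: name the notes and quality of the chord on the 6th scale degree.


Let's work it out.
D# natural minor scale: D# E# F# G# A# B C#
Diatonic triad on degree 6 stacks scale notes 6, 1, 3: B D# F#
B→D# = 4 semitones; B→F# = 7 semitones → major triad
= B D# F# (major)


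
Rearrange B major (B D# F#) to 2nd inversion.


Let's work it out.
Root position: B D# F#
2nd inversion: move root and 3rd up an octave
Bass note: F#
Notes (bottom to top) = F# B D#


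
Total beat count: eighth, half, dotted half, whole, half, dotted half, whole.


Reasoning:
Beat values:
  eighth = 0.5 beats
  half = 2 beats
  dotted half = 3 beats
  whole = 4 beats
  half = 2 beats
  dotted half = 3 beats
  whole = 4 beats
Sum = 0.5 + 2 + 3 + 4 + 2 + 3 + 4
= 18.5 beats


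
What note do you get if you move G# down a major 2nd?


Working:
major 2nd: 2 letter names, 2 semitones
Letter: G - 1 → F
Pitch: G# - 2 semitones, spelled as an F → F#
= F#


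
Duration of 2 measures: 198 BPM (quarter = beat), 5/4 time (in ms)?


Quarter-note beat duration = 60000 / 198 ms
Beats per measure (5/4) = 5
One measure = 5 × 60000 / 198 = 300000 / 198 ms
2 measures = 2 × 300000 / 198 = 600000 / 198
= 3030.3 ms


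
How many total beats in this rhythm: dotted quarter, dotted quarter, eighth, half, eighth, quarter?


Solution.
Beat values:
  dotted quarter = 1.5 beats
  dotted quarter = 1.5 beats
  eighth = 0.5 beats
  half = 2 beats
  eighth = 0.5 beats
  quarter = 1 beat
Sum = 1.5 + 1.5 + 0.5 + 2 + 0.5 + 1
= 7 beats


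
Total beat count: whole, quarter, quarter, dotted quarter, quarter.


Reasoning:
Beat values:
  whole = 4 beats
  quarter = 1 beat
  quarter = 1 beat
  dotted quarter = 1.5 beats
  quarter = 1 beat
Sum = 4 + 1 + 1 + 1.5 + 1
= 8.5 beats


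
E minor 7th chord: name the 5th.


Solution.
Minor 7th chord = root + minor 3rd + perfect 5th + minor 7th
Seventh chords stack in thirds, so the letter names are E-G-B-D
Root: E
Minor 3rd above E: G
Perfect 5th above E: B
Minor 7th above E: D
The 5th = B


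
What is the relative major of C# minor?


Step by step:
The relative major shares the key signature and is a minor 3rd above the minor tonic
A minor 3rd above C# is E
→ relative major of C# minor is E major
= E major


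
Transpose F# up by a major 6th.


Reasoning:
major 6th: 6 letter names, 9 semitones
Letter: F + 5 → D
Pitch: F# + 9 semitones, spelled as a D → D#
= D#


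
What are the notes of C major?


Major scale pattern: W-W-H-W-W-W-H (2-2-1-2-2-2-1 semitones)
Starting from C:
  C + 2 semitones → D
  D + 2 semitones → E
  E + 1 semitone → F
  F + 2 semitones → G
  G + 2 semitones → A
  A + 2 semitones → B
  B + 1 semitone → C
Scale = C D E F G A B


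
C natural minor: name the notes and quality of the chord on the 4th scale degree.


Working:
C natural minor scale: C D Eb F G Ab Bb
Diatonic triad on degree 4 stacks scale notes 4, 6, 1: F Ab C
F→Ab = 3 semitones; F→C = 7 semitones → minor triad
= F Ab C (minor)


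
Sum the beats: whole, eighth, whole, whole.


Solution.
Beat values:
  whole = 4 beats
  eighth = 0.5 beats
  whole = 4 beats
  whole = 4 beats
Sum = 4 + 0.5 + 4 + 4
= 12.5 beats


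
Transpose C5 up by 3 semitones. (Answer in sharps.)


Solution.
C5: chromatic position 0 in octave 5 → absolute = 5×12 + 0 = 60
Transpose up 3: 60 + 3 = 63
63 = 5×12 + 3 → D# in octave 5
Result = D#5


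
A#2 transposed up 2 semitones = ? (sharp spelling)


A#2: chromatic position 10 in octave 2 → absolute = 2×12 + 10 = 34
Transpose up 2: 34 + 2 = 36
36 = 3×12 + 0 → C in octave 3
Result = C3


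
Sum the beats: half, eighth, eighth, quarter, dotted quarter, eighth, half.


Beat values:
  half = 2 beats
  eighth = 0.5 beats
  eighth = 0.5 beats
  quarter = 1 beat
  dotted quarter = 1.5 beats
  eighth = 0.5 beats
  half = 2 beats
Sum = 2 + 0.5 + 0.5 + 1 + 1.5 + 0.5 + 2
= 8 beats


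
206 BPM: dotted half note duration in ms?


One quarter-note beat = 60000 / BPM = 60000 / 206 ms
Dotted half note = 3 × quarter note
Duration = 3 × 60000 / 206 = 180000 / 206
= 873.8 ms


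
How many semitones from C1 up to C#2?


Let's work it out.
Absolute semitone position = octave×12 + chromatic position
C1: 1×12 + 0 = 12
C#2: 2×12 + 1 = 25
Difference = 25 - 12 = 13
= 13 semitones


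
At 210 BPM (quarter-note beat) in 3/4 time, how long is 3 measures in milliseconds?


Quarter-note beat duration = 60000 / 210 ms
Beats per measure (3/4) = 3
One measure = 3 × 60000 / 210 = 180000 / 210 ms
3 measures = 3 × 180000 / 210 = 540000 / 210
= 2571.4 ms


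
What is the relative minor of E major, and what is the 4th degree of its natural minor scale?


Reasoning:
The relative minor shares the major's key signature and starts on its 6th degree
6th degree = a major 6th above the tonic; a major 6th above E is C#
→ relative minor of E major is C# minor
C# natural minor scale: C# D# E F# G# A B
= C# minor; 4th degree = F#


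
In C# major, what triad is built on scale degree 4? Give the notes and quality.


C# major scale: C# D# E# F# G# A# B#
Diatonic triad on degree 4 stacks scale notes 4, 6, 1: F# A# C#
F#→A# = 4 semitones; F#→C# = 7 semitones → major triad
= F# A# C# (major)


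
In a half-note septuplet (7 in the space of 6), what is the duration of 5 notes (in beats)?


Septuplet: 7 notes occupy the space of 6 half notes
Space = 6 × 2 = 12 beats
Each septuplet note = 12 / 7 = 12/7 beats
5 notes = 5 × 12/7 = 60/7
= 60/7 beats


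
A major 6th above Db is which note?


A 6th spans 6 letter names, so from D we land on B
A major 6th = 9 semitones above Db
Spell B at that pitch: Bb
= Bb


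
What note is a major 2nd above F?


A 2nd spans 2 letter names, so from F we land on G
A major 2nd = 2 semitones above F
Spell G at that pitch: G
= G


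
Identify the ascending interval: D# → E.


Let's work it out.
Letter names: D → E spans 2 letter names → a 2nd
Semitones: D# → E = 1 half-step
A 2nd of 1 semitone is a minor 2nd
= minor 2nd


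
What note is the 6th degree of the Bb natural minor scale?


Reasoning:
Natural minor scale pattern: W-H-W-W-H-W-W (2-1-2-2-1-2-2 semitones)
Starting from Bb:
  Bb + 2 semitones → C
  C + 1 semitone → Db
  Db + 2 semitones → Eb
  Eb + 2 semitones → F
  F + 1 semitone → Gb
  Gb + 2 semitones → Ab
  Ab + 2 semitones → Bb
Scale: Bb C Db Eb F Gb Ab
Degree 6 = Gb


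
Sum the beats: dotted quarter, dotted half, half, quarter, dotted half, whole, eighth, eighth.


Beat values:
  dotted quarter = 1.5 beats
  dotted half = 3 beats
  half = 2 beats
  quarter = 1 beat
  dotted half = 3 beats
  whole = 4 beats
  eighth = 0.5 beats
  eighth = 0.5 beats
Sum = 1.5 + 3 + 2 + 1 + 3 + 4 + 0.5 + 0.5
= 15.5 beats


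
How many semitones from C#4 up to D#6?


Step by step:
Absolute semitone position = octave×12 + chromatic position
C#4: 4×12 + 1 = 49
D#6: 6×12 + 3 = 75
Difference = 75 - 49 = 26
= 26 semitones


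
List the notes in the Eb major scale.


Reasoning:
Major scale pattern: W-W-H-W-W-W-H (2-2-1-2-2-2-1 semitones)
Starting from Eb:
  Eb + 2 semitones → F
  F + 2 semitones → G
  G + 1 semitone → Ab
  Ab + 2 semitones → Bb
  Bb + 2 semitones → C
  C + 2 semitones → D
  D + 1 semitone → Eb
Scale = Eb F G Ab Bb C D


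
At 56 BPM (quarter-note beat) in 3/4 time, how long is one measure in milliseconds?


Working:
Quarter-note beat duration = 60000 / 56 ms
Beats per measure (3/4) = 3
One measure = 3 × 60000 / 56 = 180000 / 56 ms
= 3214.3 ms


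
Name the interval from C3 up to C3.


Working:
Letter names: C → C spans 1 letter name → a unison
Semitones: C3 → C3 = 0 half-steps
A unison of 0 semitones is a perfect unison
= perfect unison


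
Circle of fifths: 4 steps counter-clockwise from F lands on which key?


Solution.
Each counter-clockwise step moves down a perfect 5th (= up a perfect 4th)
From F: F → Bb → Eb → Ab → Db
= Db


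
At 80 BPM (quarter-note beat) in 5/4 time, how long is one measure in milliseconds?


Step by step:
Quarter-note beat duration = 60000 / 80 ms
Beats per measure (5/4) = 5
One measure = 5 × 60000 / 80 = 300000 / 80 ms
= 3750.0 ms


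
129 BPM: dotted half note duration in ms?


Step by step:
One quarter-note beat = 60000 / BPM = 60000 / 129 ms
Dotted half note = 3 × quarter note
Duration = 3 × 60000 / 129 = 180000 / 129
= 1395.3 ms


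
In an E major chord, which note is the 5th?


Working:
Major triad = root + major 3rd (4 semitones) + perfect 5th (7 semitones)
A triad on E stacks thirds, so the chord tones use letter names E-G-B
Root: E
Major 3rd above E: G#
Perfect 5th above E: B
The 5th = B


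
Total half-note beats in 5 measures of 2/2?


Let's work it out.
Time signature 2/2: the bottom number 2 means the half note gets one count
The top number 2 means 2 half-note beats per measure
Total = 2 × 5 measures
= 10 half-note beats


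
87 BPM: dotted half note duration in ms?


One quarter-note beat = 60000 / BPM = 60000 / 87 ms
Dotted half note = 3 × quarter note
Duration = 3 × 60000 / 87 = 180000 / 87
= 2069.0 ms


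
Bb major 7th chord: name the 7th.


Solution.
Major 7th chord = root + major 3rd + perfect 5th + major 7th
Seventh chords stack in thirds, so the letter names are B-D-F-A
Root: Bb
Major 3rd above Bb: D
Perfect 5th above Bb: F
Major 7th above Bb: A
The 7th = A


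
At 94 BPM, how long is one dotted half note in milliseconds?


One quarter-note beat = 60000 / BPM = 60000 / 94 ms
Dotted half note = 3 × quarter note
Duration = 3 × 60000 / 94 = 180000 / 94
= 1914.9 ms


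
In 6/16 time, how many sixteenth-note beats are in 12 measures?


Time signature 6/16: the bottom number 16 means the sixteenth note gets one count
The top number 6 means 6 sixteenth-note beats per measure
Total = 6 × 12 measures
= 72 sixteenth-note beats


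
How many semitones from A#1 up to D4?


Let's work it out.
Absolute semitone position = octave×12 + chromatic position
A#1: 1×12 + 10 = 22
D4: 4×12 + 2 = 50
Difference = 50 - 22 = 28
= 28 semitones


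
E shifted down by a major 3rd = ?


Solution.
major 3rd: 3 letter names, 4 semitones
Letter: E - 2 → C
Pitch: E - 4 semitones, spelled as a C → C
= C


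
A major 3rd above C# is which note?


Let's work it out.
A 3rd spans 3 letter names, so from C we land on E
A major 3rd = 4 semitones above C#
Spell E at that pitch: E#
= E#


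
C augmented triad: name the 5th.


Let's work it out.
Augmented triad = root + major 3rd (4 semitones) + augmented 5th (8 semitones)
A triad on C stacks thirds, so the chord tones use letter names C-E-G
Root: C
Major 3rd above C: E
Augmented 5th above C: G#
The 5th = G#


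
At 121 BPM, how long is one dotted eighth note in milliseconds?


Step by step:
One quarter-note beat = 60000 / BPM = 60000 / 121 ms
Dotted eighth note = 3/4 × quarter note
Duration = 3/4 × 60000 / 121 = 45000 / 121
= 371.9 ms


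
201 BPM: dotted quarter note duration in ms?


One quarter-note beat = 60000 / BPM = 60000 / 201 ms
Dotted quarter note = 3/2 × quarter note
Duration = 3/2 × 60000 / 201 = 90000 / 201
= 447.8 ms


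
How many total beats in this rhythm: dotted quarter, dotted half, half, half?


Solution.
Beat values:
  dotted quarter = 1.5 beats
  dotted half = 3 beats
  half = 2 beats
  half = 2 beats
Sum = 1.5 + 3 + 2 + 2
= 8.5 beats


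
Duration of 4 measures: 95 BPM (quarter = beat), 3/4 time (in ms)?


Let's work it out.
Quarter-note beat duration = 60000 / 95 ms
Beats per measure (3/4) = 3
One measure = 3 × 60000 / 95 = 180000 / 95 ms
4 measures = 4 × 180000 / 95 = 720000 / 95
= 7578.9 ms


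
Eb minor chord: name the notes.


Step by step:
Minor triad = root + minor 3rd (3 semitones) + perfect 5th (7 semitones)
A triad on Eb stacks thirds, so the chord tones use letter names E-G-B
Root: Eb
Minor 3rd above Eb: Gb
Perfect 5th above Eb: Bb
Chord = Eb Gb Bb


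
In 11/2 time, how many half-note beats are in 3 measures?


Time signature 11/2: the bottom number 2 means the half note gets one count
The top number 11 means 11 half-note beats per measure
Total = 11 × 3 measures
= 33 half-note beats


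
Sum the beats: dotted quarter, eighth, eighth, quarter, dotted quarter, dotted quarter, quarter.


Step by step:
Beat values:
  dotted quarter = 1.5 beats
  eighth = 0.5 beats
  eighth = 0.5 beats
  quarter = 1 beat
  dotted quarter = 1.5 beats
  dotted quarter = 1.5 beats
  quarter = 1 beat
Sum = 1.5 + 0.5 + 0.5 + 1 + 1.5 + 1.5 + 1
= 7.5 beats


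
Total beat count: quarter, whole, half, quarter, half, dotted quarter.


Beat values:
  quarter = 1 beat
  whole = 4 beats
  half = 2 beats
  quarter = 1 beat
  half = 2 beats
  dotted quarter = 1.5 beats
Sum = 1 + 4 + 2 + 1 + 2 + 1.5
= 11.5 beats


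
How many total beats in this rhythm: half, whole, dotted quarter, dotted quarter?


Working:
Beat values:
  half = 2 beats
  whole = 4 beats
  dotted quarter = 1.5 beats
  dotted quarter = 1.5 beats
Sum = 2 + 4 + 1.5 + 1.5
= 9 beats


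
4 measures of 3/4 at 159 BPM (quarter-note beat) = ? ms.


Step by step:
Quarter-note beat duration = 60000 / 159 ms
Beats per measure (3/4) = 3
One measure = 3 × 60000 / 159 = 180000 / 159 ms
4 measures = 4 × 180000 / 159 = 720000 / 159
= 4528.3 ms


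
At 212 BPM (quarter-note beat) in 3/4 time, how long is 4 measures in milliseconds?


Solution.
Quarter-note beat duration = 60000 / 212 ms
Beats per measure (3/4) = 3
One measure = 3 × 60000 / 212 = 180000 / 212 ms
4 measures = 4 × 180000 / 212 = 720000 / 212
= 3396.2 ms


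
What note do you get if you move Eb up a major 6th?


Let's work it out.
major 6th: 6 letter names, 9 semitones
Letter: E + 5 → C
Pitch: Eb + 9 semitones, spelled as a C → C
= C


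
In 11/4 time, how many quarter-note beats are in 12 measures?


Step by step:
Time signature 11/4: the bottom number 4 means the quarter note gets one count
The top number 11 means 11 quarter-note beats per measure
Total = 11 × 12 measures
= 132 quarter-note beats


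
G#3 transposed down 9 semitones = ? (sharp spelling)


Solution.
G#3: chromatic position 8 in octave 3 → absolute = 3×12 + 8 = 44
Transpose down 9: 44 - 9 = 35
35 = 2×12 + 11 → B in octave 2
Result = B2


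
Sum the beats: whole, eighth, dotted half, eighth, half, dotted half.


Solution.
Beat values:
  whole = 4 beats
  eighth = 0.5 beats
  dotted half = 3 beats
  eighth = 0.5 beats
  half = 2 beats
  dotted half = 3 beats
Sum = 4 + 0.5 + 3 + 0.5 + 2 + 3
= 13 beats
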